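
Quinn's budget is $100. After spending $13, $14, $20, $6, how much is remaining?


Add up expenses:
$13 + $14 + $20 + $6 = $53
Subtract from budget:
$100 - $53 = $47

$47


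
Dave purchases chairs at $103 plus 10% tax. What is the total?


Calculate the tax:
10% of $103 = $10.30
Add tax to price:
$103 + $10.30 = $113.30

$113.30


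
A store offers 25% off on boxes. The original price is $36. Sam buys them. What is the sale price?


Calculate the discount amount:
25% of $36 = $9
Subtract from original:
$36 - $9 = $27

$27


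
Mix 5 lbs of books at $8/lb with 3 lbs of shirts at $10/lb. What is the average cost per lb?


Cost of books:
5 x $8 = $40
Cost of shirts:
3 x $10 = $30
Total cost: $40 + $30 = $70
Total weight: 8 lbs
Average: $70 / 8 = $8.75/lb

$8.75/lb


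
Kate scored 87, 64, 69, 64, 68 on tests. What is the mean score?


Add the scores:
87 + 64 + 69 + 64 + 68 = 352
Divide by the number of tests:
352 / 5 = 70.4

70.4


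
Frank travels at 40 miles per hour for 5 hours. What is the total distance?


Use the formula: distance = speed x time
Speed = 40 mph, Time = 5 hours
40 x 5 = 200 miles

200 miles


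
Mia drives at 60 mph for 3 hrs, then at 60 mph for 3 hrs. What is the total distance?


Leg 1 distance:
60 x 3 = 180 miles
Leg 2 distance:
60 x 3 = 180 miles
Total distance:
180 + 180 = 360 miles

360 miles


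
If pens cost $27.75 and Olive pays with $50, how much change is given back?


Start with the amount paid:
$50
Subtract the price:
$50 - $27.75 = $22.25

$22.25


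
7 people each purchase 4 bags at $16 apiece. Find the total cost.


Cost per person:
4 x $16 = $64
Group total:
7 x $64 = $448

$448


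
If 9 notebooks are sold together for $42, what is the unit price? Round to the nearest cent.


Total cost: $42
Number of items: 9
Unit price: $42 / 9 = $4.6666... ≈ $4.67

$4.67


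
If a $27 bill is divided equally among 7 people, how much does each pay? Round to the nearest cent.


Total bill: $27
Number of people: 7
Each pays: $27 / 7 = $3.8571... ≈ $3.86

$3.86


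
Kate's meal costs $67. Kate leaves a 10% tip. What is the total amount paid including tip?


Calculate the tip:
10% of $67 = $6.70
Add tip to meal cost:
$67 + $6.70 = $73.70

$73.70


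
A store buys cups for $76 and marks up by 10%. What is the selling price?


Calculate the markup amount:
10% of $76 = $7.60
Add to cost:
$76 + $7.60 = $83.60

$83.60


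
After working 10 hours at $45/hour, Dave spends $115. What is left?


Calculate earnings:
10 x $45 = $450
Subtract spending:
$450 - $115 = $335

$335


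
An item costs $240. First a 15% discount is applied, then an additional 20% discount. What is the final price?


First discount:
15% of $240 = $36
Price after first discount:
$240 - $36 = $204
Second discount:
20% of $204 = $40.80
Final price:
$204 - $40.80 = $163.20

$163.20


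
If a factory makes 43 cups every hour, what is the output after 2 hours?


Production rate: 43 cups per hour
Time: 2 hours
Total: 43 x 2 = 86 cups

86 cups


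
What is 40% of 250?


Convert percentage to decimal:
40% = 0.4
Multiply:
250 x 0.4 = 100

100


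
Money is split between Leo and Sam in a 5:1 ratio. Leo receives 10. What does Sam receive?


Find the multiplier:
10 / 5 = 2
Apply to Sam's share:
1 x 2 = 2

2


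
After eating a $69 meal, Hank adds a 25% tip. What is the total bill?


Calculate the tip:
25% of $69 = $17.25
Add tip to meal cost:
$69 + $17.25 = $86.25

$86.25


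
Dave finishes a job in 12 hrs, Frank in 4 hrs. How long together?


Dave's rate: 1/12 of the job per hour
Frank's rate: 1/4 of the job per hour
Combined rate: 1/12 + 1/4 = 1/3 per hour
Time = 1 / (1/3) = 3 hours

3 hours


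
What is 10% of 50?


Convert percentage to decimal:
10% = 0.1
Multiply:
50 x 0.1 = 5

5


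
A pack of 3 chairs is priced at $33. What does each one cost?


Total cost: $33
Number of items: 3
Unit price: $33 / 3 = $11

$11


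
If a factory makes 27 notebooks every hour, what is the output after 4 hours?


Production rate: 27 notebooks per hour
Time: 4 hours
Total: 27 x 4 = 108 notebooks

108 notebooks


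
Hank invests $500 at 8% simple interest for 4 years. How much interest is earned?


Use the formula I = P x R x T / 100
P x R x T = 500 x 8 x 4 = 16000
I = 16000 / 100 = $160

$160


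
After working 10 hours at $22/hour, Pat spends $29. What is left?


Calculate earnings:
10 x $22 = $220
Subtract spending:
$220 - $29 = $191

$191


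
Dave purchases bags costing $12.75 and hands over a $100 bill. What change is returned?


Start with the amount paid:
$100
Subtract the price:
$100 - $12.75 = $87.25

$87.25


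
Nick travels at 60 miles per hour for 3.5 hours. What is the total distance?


Use the formula: distance = speed x time
Speed = 60 mph, Time = 3.5 hours
60 x 3.5 = 210 miles

210 miles


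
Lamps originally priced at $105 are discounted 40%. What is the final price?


Calculate the discount amount:
40% of $105 = $42
Subtract from original:
$105 - $42 = $63

$63


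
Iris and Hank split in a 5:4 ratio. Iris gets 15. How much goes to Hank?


Find the multiplier:
15 / 5 = 3
Apply to Hank's share:
4 x 3 = 12

12


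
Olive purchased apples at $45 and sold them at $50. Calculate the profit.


Selling price = $50
Cost price = $45
Profit = selling price - cost price:
Profit = $50 - $45 = $5

$5


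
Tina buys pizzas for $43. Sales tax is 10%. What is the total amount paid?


Calculate the tax:
10% of $43 = $4.30
Add tax to price:
$43 + $4.30 = $47.30

$47.30


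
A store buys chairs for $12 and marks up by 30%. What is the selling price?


Calculate the markup amount:
30% of $12 = $3.60
Add to cost:
$12 + $3.60 = $15.60

$15.60


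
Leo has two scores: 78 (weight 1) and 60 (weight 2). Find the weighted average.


Weighted sum:
1 x 78 + 2 x 60 = 198
Total weight:
1 + 2 = 3
Weighted average:
198 / 3 = 66

66


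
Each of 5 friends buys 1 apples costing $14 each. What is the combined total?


Cost per person:
1 x $14 = $14
Group total:
5 x $14 = $70

$70


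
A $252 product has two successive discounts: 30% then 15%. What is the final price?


First discount:
30% of $252 = $75.60
Price after first discount:
$252 - $75.60 = $176.40
Second discount:
15% of $176.40 = $26.46
Final price:
$176.40 - $26.46 = $149.94

$149.94


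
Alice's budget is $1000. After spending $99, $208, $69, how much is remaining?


Add up expenses:
$99 + $208 + $69 = $376
Subtract from budget:
$1000 - $376 = $624

$624


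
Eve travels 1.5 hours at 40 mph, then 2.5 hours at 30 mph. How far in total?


Leg 1 distance:
40 x 1.5 = 60 miles
Leg 2 distance:
30 x 2.5 = 75 miles
Total distance:
60 + 75 = 135 miles

135 miles


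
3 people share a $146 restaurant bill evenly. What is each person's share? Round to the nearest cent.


Total bill: $146
Number of people: 3
Each pays: $146 / 3 = $48.6666... ≈ $48.67

$48.67


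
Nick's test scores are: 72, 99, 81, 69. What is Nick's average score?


Add the scores:
72 + 99 + 81 + 69 = 321
Divide by the number of tests:
321 / 4 = 80.25

80.25


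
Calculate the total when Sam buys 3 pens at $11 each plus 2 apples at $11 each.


Cost of pens:
3 x $11 = $33
Cost of apples:
2 x $11 = $22
Add both:
$33 + $22 = $55

$55


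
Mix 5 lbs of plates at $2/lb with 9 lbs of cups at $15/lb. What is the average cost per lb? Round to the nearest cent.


Cost of plates:
5 x $2 = $10
Cost of cups:
9 x $15 = $135
Total cost: $10 + $135 = $145
Total weight: 14 lbs
Average: $145 / 14 = $10.3571... ≈ $10.36/lb

$10.36/lb


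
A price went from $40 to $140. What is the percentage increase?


Find the absolute change:
|140 - 40| = 100
Divide by original and multiply by 100:
100 / 40 x 100 = 250%

250%


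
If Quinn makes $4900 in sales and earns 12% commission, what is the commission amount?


Convert rate to decimal:
12% = 0.12
Multiply by sales:
$4900 x 0.12 = $588

$588


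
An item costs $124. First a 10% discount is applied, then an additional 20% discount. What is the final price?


First discount:
10% of $124 = $12.40
Price after first discount:
$124 - $12.40 = $111.60
Second discount:
20% of $111.60 = $22.32
Final price:
$111.60 - $22.32 = $89.28

$89.28


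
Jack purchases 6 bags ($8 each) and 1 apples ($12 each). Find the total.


Cost of bags:
6 x $8 = $48
Cost of apples:
1 x $12 = $12
Add both:
$48 + $12 = $60

$60


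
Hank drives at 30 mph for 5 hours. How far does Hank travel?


Use the formula: distance = speed x time
Speed = 30 mph, Time = 5 hours
30 x 5 = 150 miles

150 miles


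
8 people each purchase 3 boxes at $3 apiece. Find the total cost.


Cost per person:
3 x $3 = $9
Group total:
8 x $9 = $72

$72


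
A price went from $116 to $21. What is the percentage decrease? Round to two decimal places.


Find the absolute change:
|21 - 116| = 95
Divide by original and multiply by 100:
95 / 116 x 100 = 81.8965...% ≈ 81.9%

81.9%


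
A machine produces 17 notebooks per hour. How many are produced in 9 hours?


Production rate: 17 notebooks per hour
Time: 9 hours
Total: 17 x 9 = 153 notebooks

153 notebooks


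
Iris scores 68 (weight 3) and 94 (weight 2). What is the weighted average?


Weighted sum:
3 x 68 + 2 x 94 = 392
Total weight:
3 + 2 = 5
Weighted average:
392 / 5 = 78.4

78.4


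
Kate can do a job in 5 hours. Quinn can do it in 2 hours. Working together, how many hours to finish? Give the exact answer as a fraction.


Kate's rate: 1/5 of the job per hour
Quinn's rate: 1/2 of the job per hour
Combined rate: 1/5 + 1/2 = 7/10 per hour
Time = 1 / (7/10) = 10/7 hours (≈ 1.43 hours)

10/7 hours


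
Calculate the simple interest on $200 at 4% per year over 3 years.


Use the formula I = P x R x T / 100
P x R x T = 200 x 4 x 3 = 2400
I = 2400 / 100 = $24

$24


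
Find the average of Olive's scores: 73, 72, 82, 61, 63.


Add the scores:
73 + 72 + 82 + 61 + 63 = 351
Divide by the number of tests:
351 / 5 = 70.2

70.2


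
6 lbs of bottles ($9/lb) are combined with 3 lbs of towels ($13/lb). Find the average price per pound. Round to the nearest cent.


Cost of bottles:
6 x $9 = $54
Cost of towels:
3 x $13 = $39
Total cost: $54 + $39 = $93
Total weight: 9 lbs
Average: $93 / 9 = $10.3333... ≈ $10.33/lb

$10.33/lb


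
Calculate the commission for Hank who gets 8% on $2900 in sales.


Convert rate to decimal:
8% = 0.08
Multiply by sales:
$2900 x 0.08 = $232

$232


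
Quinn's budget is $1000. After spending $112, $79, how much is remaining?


Add up expenses:
$112 + $79 = $191
Subtract from budget:
$1000 - $191 = $809

$809


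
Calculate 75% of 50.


Convert percentage to decimal:
75% = 0.75
Multiply:
50 x 0.75 = 37.5

37.5


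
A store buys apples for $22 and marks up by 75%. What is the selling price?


Calculate the markup amount:
75% of $22 = $16.50
Add to cost:
$22 + $16.50 = $38.50

$38.50


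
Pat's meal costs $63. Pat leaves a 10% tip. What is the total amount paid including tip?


Calculate the tip:
10% of $63 = $6.30
Add tip to meal cost:
$63 + $6.30 = $69.30

$69.30


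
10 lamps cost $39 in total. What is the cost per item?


Total cost: $39
Number of items: 10
Unit price: $39 / 10 = $3.90

$3.90


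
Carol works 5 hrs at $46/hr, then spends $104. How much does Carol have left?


Calculate earnings:
5 x $46 = $230
Subtract spending:
$230 - $104 = $126

$126


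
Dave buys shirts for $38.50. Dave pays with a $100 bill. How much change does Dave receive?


Start with the amount paid:
$100
Subtract the price:
$100 - $38.50 = $61.50

$61.50


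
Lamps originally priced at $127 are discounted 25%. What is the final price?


Calculate the discount amount:
25% of $127 = $31.75
Subtract from original:
$127 - $31.75 = $95.25

$95.25


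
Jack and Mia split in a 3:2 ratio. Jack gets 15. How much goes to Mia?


Find the multiplier:
15 / 3 = 5
Apply to Mia's share:
2 x 5 = 10

10


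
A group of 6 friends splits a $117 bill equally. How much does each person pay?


Total bill: $117
Number of people: 6
Each pays: $117 / 6 = $19.50

$19.50


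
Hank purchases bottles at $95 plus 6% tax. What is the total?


Calculate the tax:
6% of $95 = $5.70
Add tax to price:
$95 + $5.70 = $100.70

$100.70


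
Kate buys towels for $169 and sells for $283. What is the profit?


Selling price = $283
Cost price = $169
Profit = selling price - cost price:
Profit = $283 - $169 = $114

$114


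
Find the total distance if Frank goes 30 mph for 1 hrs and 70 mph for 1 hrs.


Leg 1 distance:
30 x 1 = 30 miles
Leg 2 distance:
70 x 1 = 70 miles
Total distance:
30 + 70 = 100 miles

100 miles


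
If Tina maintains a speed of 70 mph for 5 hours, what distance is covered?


Use the formula: distance = speed x time
Speed = 70 mph, Time = 5 hours
70 x 5 = 350 miles

350 miles


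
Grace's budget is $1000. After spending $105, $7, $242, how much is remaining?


Add up expenses:
$105 + $7 + $242 = $354
Subtract from budget:
$1000 - $354 = $646

$646


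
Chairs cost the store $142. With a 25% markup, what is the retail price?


Calculate the markup amount:
25% of $142 = $35.50
Add to cost:
$142 + $35.50 = $177.50

$177.50


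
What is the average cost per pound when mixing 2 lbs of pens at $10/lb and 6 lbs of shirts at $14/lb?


Cost of pens:
2 x $10 = $20
Cost of shirts:
6 x $14 = $84
Total cost: $20 + $84 = $104
Total weight: 8 lbs
Average: $104 / 8 = $13/lb

$13/lb


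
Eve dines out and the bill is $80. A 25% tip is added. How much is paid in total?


Calculate the tip:
25% of $80 = $20
Add tip to meal cost:
$80 + $20 = $100

$100


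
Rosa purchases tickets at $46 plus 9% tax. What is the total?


Calculate the tax:
9% of $46 = $4.14
Add tax to price:
$46 + $4.14 = $50.14

$50.14


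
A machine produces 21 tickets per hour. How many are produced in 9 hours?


Production rate: 21 tickets per hour
Time: 9 hours
Total: 21 x 9 = 189 tickets

189 tickets


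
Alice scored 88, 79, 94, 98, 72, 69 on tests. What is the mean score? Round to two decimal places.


Add the scores:
88 + 79 + 94 + 98 + 72 + 69 = 500
Divide by the number of tests:
500 / 6 = 83.3333... ≈ 83.33

83.33


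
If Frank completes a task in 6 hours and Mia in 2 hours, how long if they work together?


Frank's rate: 1/6 of the job per hour
Mia's rate: 1/2 of the job per hour
Combined rate: 1/6 + 1/2 = 2/3 per hour
Time = 1 / (2/3) = 3/2 = 1.5 hours

1.5 hours


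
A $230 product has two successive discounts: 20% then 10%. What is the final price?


First discount:
20% of $230 = $46
Price after first discount:
$230 - $46 = $184
Second discount:
10% of $184 = $18.40
Final price:
$184 - $18.40 = $165.60

$165.60


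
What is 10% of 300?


Convert percentage to decimal:
10% = 0.1
Multiply:
300 x 0.1 = 30

30


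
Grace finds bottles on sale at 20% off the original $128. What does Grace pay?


Calculate the discount amount:
20% of $128 = $25.60
Subtract from original:
$128 - $25.60 = $102.40

$102.40


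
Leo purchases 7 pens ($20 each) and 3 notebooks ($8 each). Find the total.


Cost of pens:
7 x $20 = $140
Cost of notebooks:
3 x $8 = $24
Add both:
$140 + $24 = $164

$164


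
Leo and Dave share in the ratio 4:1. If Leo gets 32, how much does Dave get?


Find the multiplier:
32 / 4 = 8
Apply to Dave's share:
1 x 8 = 8

8


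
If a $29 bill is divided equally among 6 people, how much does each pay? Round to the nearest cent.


Total bill: $29
Number of people: 6
Each pays: $29 / 6 = $4.8333... ≈ $4.83

$4.83


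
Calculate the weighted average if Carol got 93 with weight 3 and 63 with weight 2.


Weighted sum:
3 x 93 + 2 x 63 = 405
Total weight:
3 + 2 = 5
Weighted average:
405 / 5 = 81

81


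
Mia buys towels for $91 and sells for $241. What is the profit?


Selling price = $241
Cost price = $91
Profit = selling price - cost price:
Profit = $241 - $91 = $150

$150


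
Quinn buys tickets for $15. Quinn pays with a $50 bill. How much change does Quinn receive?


Start with the amount paid:
$50
Subtract the price:
$50 - $15 = $35

$35


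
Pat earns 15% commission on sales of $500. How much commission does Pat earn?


Convert rate to decimal:
15% = 0.15
Multiply by sales:
$500 x 0.15 = $75

$75


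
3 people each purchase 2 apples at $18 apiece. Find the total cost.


Cost per person:
2 x $18 = $36
Group total:
3 x $36 = $108

$108


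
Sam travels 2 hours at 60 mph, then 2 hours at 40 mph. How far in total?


Leg 1 distance:
60 x 2 = 120 miles
Leg 2 distance:
40 x 2 = 80 miles
Total distance:
120 + 80 = 200 miles

200 miles


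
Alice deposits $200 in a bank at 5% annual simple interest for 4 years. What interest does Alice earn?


Use the formula I = P x R x T / 100
P x R x T = 200 x 5 x 4 = 4000
I = 4000 / 100 = $40

$40


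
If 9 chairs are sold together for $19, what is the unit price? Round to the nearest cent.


Total cost: $19
Number of items: 9
Unit price: $19 / 9 = $2.1111... ≈ $2.11

$2.11


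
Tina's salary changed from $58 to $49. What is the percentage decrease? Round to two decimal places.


Find the absolute change:
|49 - 58| = 9
Divide by original and multiply by 100:
9 / 58 x 100 = 15.5172...% ≈ 15.52%

15.52%


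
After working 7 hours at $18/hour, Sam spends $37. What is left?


Calculate earnings:
7 x $18 = $126
Subtract spending:
$126 - $37 = $89

$89


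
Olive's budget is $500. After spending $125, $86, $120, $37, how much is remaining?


Add up expenses:
$125 + $86 + $120 + $37 = $368
Subtract from budget:
$500 - $368 = $132

$132


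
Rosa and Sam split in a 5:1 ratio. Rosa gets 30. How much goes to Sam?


Find the multiplier:
30 / 5 = 6
Apply to Sam's share:
1 x 6 = 6

6


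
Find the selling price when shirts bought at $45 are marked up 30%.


Calculate the markup amount:
30% of $45 = $13.50
Add to cost:
$45 + $13.50 = $58.50

$58.50


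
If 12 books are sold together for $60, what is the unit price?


Total cost: $60
Number of items: 12
Unit price: $60 / 12 = $5

$5


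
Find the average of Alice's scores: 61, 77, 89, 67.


Add the scores:
61 + 77 + 89 + 67 = 294
Divide by the number of tests:
294 / 4 = 73.5

73.5


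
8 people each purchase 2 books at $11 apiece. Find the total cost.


Cost per person:
2 x $11 = $22
Group total:
8 x $22 = $176

$176


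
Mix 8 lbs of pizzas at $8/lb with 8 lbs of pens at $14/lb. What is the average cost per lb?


Cost of pizzas:
8 x $8 = $64
Cost of pens:
8 x $14 = $112
Total cost: $64 + $112 = $176
Total weight: 16 lbs
Average: $176 / 16 = $11/lb

$11/lb


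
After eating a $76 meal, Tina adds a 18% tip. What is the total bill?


Calculate the tip:
18% of $76 = $13.68
Add tip to meal cost:
$76 + $13.68 = $89.68

$89.68


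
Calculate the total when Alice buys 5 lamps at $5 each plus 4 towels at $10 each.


Cost of lamps:
5 x $5 = $25
Cost of towels:
4 x $10 = $40
Add both:
$25 + $40 = $65

$65


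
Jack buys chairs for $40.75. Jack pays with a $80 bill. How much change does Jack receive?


Start with the amount paid:
$80
Subtract the price:
$80 - $40.75 = $39.25

$39.25


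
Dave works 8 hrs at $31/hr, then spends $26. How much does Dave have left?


Calculate earnings:
8 x $31 = $248
Subtract spending:
$248 - $26 = $222

$222


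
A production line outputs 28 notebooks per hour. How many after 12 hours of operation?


Production rate: 28 notebooks per hour
Time: 12 hours
Total: 28 x 12 = 336 notebooks

336 notebooks


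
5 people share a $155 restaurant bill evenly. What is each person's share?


Total bill: $155
Number of people: 5
Each pays: $155 / 5 = $31

$31


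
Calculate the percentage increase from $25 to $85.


Find the absolute change:
|85 - 25| = 60
Divide by original and multiply by 100:
60 / 25 x 100 = 240%

240%


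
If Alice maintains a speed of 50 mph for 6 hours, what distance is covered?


Use the formula: distance = speed x time
Speed = 50 mph, Time = 6 hours
50 x 6 = 300 miles

300 miles


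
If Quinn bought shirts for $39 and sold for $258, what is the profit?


Selling price = $258
Cost price = $39
Profit = selling price - cost price:
Profit = $258 - $39 = $219

$219


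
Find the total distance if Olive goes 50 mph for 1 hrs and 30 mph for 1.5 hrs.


Leg 1 distance:
50 x 1 = 50 miles
Leg 2 distance:
30 x 1.5 = 45 miles
Total distance:
50 + 45 = 95 miles

95 miles


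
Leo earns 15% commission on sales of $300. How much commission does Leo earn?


Convert rate to decimal:
15% = 0.15
Multiply by sales:
$300 x 0.15 = $45

$45


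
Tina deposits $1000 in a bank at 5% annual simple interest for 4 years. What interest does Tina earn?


Use the formula I = P x R x T / 100
P x R x T = 1000 x 5 x 4 = 20000
I = 20000 / 100 = $200

$200


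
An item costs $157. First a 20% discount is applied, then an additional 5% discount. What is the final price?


First discount:
20% of $157 = $31.40
Price after first discount:
$157 - $31.40 = $125.60
Second discount:
5% of $125.60 = $6.28
Final price:
$125.60 - $6.28 = $119.32

$119.32


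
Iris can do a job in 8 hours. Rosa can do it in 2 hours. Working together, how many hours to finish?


Iris's rate: 1/8 of the job per hour
Rosa's rate: 1/2 of the job per hour
Combined rate: 1/8 + 1/2 = 5/8 per hour
Time = 1 / (5/8) = 8/5 = 1.6 hours

1.6 hours


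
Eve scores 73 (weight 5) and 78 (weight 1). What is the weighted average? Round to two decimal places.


Weighted sum:
5 x 73 + 1 x 78 = 443
Total weight:
5 + 1 = 6
Weighted average:
443 / 6 = 73.8333... ≈ 73.83

73.83


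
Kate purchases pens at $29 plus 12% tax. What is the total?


Calculate the tax:
12% of $29 = $3.48
Add tax to price:
$29 + $3.48 = $32.48

$32.48


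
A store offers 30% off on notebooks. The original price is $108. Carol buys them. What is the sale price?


Calculate the discount amount:
30% of $108 = $32.40
Subtract from original:
$108 - $32.40 = $75.60

$75.60


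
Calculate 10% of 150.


Convert percentage to decimal:
10% = 0.1
Multiply:
150 x 0.1 = 15

15


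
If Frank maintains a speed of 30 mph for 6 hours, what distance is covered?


Use the formula: distance = speed x time
Speed = 30 mph, Time = 6 hours
30 x 6 = 180 miles

180 miles


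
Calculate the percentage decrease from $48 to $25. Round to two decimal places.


Find the absolute change:
|25 - 48| = 23
Divide by original and multiply by 100:
23 / 48 x 100 = 47.9166...% ≈ 47.92%

47.92%


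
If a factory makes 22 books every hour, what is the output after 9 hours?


Production rate: 22 books per hour
Time: 9 hours
Total: 22 x 9 = 198 books

198 books


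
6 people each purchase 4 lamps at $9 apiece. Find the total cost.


Cost per person:
4 x $9 = $36
Group total:
6 x $36 = $216

$216


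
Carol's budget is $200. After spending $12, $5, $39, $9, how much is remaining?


Add up expenses:
$12 + $5 + $39 + $9 = $65
Subtract from budget:
$200 - $65 = $135

$135


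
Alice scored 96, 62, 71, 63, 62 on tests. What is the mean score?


Add the scores:
96 + 62 + 71 + 63 + 62 = 354
Divide by the number of tests:
354 / 5 = 70.8

70.8


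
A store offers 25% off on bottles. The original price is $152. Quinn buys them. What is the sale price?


Calculate the discount amount:
25% of $152 = $38
Subtract from original:
$152 - $38 = $114

$114


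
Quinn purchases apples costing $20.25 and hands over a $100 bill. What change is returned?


Start with the amount paid:
$100
Subtract the price:
$100 - $20.25 = $79.75

$79.75


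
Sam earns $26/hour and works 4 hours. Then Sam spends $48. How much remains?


Calculate earnings:
4 x $26 = $104
Subtract spending:
$104 - $48 = $56

$56


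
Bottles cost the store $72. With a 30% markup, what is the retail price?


Calculate the markup amount:
30% of $72 = $21.60
Add to cost:
$72 + $21.60 = $93.60

$93.60


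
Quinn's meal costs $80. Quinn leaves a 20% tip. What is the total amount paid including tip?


Calculate the tip:
20% of $80 = $16
Add tip to meal cost:
$80 + $16 = $96

$96


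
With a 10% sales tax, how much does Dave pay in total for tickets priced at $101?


Calculate the tax:
10% of $101 = $10.10
Add tax to price:
$101 + $10.10 = $111.10

$111.10


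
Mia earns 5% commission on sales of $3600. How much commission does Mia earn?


Convert rate to decimal:
5% = 0.05
Multiply by sales:
$3600 x 0.05 = $180

$180


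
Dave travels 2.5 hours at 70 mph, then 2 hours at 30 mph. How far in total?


Leg 1 distance:
70 x 2.5 = 175 miles
Leg 2 distance:
30 x 2 = 60 miles
Total distance:
175 + 60 = 235 miles

235 miles


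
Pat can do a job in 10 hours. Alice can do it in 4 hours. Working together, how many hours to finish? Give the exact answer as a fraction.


Pat's rate: 1/10 of the job per hour
Alice's rate: 1/4 of the job per hour
Combined rate: 1/10 + 1/4 = 7/20 per hour
Time = 1 / (7/20) = 20/7 hours (≈ 2.86 hours)

20/7 hours


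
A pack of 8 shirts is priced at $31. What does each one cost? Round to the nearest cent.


Total cost: $31
Number of items: 8
Unit price: $31 / 8 = $3.875 ≈ $3.88

$3.88


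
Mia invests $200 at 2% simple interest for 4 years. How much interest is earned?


Use the formula I = P x R x T / 100
P x R x T = 200 x 2 x 4 = 1600
I = 1600 / 100 = $16

$16


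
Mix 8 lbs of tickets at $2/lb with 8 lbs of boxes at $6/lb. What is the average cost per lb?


Cost of tickets:
8 x $2 = $16
Cost of boxes:
8 x $6 = $48
Total cost: $16 + $48 = $64
Total weight: 16 lbs
Average: $64 / 16 = $4/lb

$4/lb


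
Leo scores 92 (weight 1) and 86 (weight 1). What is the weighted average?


Weighted sum:
1 x 92 + 1 x 86 = 178
Total weight:
1 + 1 = 2
Weighted average:
178 / 2 = 89

89


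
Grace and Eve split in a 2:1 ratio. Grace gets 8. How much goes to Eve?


Find the multiplier:
8 / 2 = 4
Apply to Eve's share:
1 x 4 = 4

4


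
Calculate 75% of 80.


Convert percentage to decimal:
75% = 0.75
Multiply:
80 x 0.75 = 60

60


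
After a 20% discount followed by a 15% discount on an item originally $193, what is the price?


First discount:
20% of $193 = $38.60
Price after first discount:
$193 - $38.60 = $154.40
Second discount:
15% of $154.40 = $23.16
Final price:
$154.40 - $23.16 = $131.24

$131.24


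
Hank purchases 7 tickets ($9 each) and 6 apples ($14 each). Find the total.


Cost of tickets:
7 x $9 = $63
Cost of apples:
6 x $14 = $84
Add both:
$63 + $84 = $147

$147


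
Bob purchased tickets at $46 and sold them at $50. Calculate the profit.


Selling price = $50
Cost price = $46
Profit = selling price - cost price:
Profit = $50 - $46 = $4

$4


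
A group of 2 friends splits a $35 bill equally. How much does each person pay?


Total bill: $35
Number of people: 2
Each pays: $35 / 2 = $17.50

$17.50


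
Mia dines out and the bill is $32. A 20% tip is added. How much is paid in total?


Calculate the tip:
20% of $32 = $6.40
Add tip to meal cost:
$32 + $6.40 = $38.40

$38.40


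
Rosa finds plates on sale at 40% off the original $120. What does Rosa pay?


Calculate the discount amount:
40% of $120 = $48
Subtract from original:
$120 - $48 = $72

$72


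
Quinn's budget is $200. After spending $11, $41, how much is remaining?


Add up expenses:
$11 + $41 = $52
Subtract from budget:
$200 - $52 = $148

$148


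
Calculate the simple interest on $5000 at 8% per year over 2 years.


Use the formula I = P x R x T / 100
P x R x T = 5000 x 8 x 2 = 80000
I = 80000 / 100 = $800

$800


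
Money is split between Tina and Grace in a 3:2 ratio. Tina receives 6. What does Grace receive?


Find the multiplier:
6 / 3 = 2
Apply to Grace's share:
2 x 2 = 4

4


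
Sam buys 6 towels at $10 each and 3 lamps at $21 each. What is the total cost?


Cost of towels:
6 x $10 = $60
Cost of lamps:
3 x $21 = $63
Add both:
$60 + $63 = $123

$123


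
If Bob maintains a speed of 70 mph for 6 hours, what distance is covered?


Use the formula: distance = speed x time
Speed = 70 mph, Time = 6 hours
70 x 6 = 420 miles

420 miles


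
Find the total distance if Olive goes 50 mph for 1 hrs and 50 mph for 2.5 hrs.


Leg 1 distance:
50 x 1 = 50 miles
Leg 2 distance:
50 x 2.5 = 125 miles
Total distance:
50 + 125 = 175 miles

175 miles


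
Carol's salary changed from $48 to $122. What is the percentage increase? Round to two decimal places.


Find the absolute change:
|122 - 48| = 74
Divide by original and multiply by 100:
74 / 48 x 100 = 154.1666...% ≈ 154.17%

154.17%


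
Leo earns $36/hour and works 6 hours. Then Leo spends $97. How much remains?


Calculate earnings:
6 x $36 = $216
Subtract spending:
$216 - $97 = $119

$119


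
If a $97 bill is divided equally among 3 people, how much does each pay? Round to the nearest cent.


Total bill: $97
Number of people: 3
Each pays: $97 / 3 = $32.3333... ≈ $32.33

$32.33


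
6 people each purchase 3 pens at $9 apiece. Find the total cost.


Cost per person:
3 x $9 = $27
Group total:
6 x $27 = $162

$162


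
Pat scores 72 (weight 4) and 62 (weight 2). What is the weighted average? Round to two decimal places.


Weighted sum:
4 x 72 + 2 x 62 = 412
Total weight:
4 + 2 = 6
Weighted average:
412 / 6 = 68.6666... ≈ 68.67

68.67


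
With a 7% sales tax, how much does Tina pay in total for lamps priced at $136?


Calculate the tax:
7% of $136 = $9.52
Add tax to price:
$136 + $9.52 = $145.52

$145.52


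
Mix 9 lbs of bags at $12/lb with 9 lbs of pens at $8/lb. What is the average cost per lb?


Cost of bags:
9 x $12 = $108
Cost of pens:
9 x $8 = $72
Total cost: $108 + $72 = $180
Total weight: 18 lbs
Average: $180 / 18 = $10/lb

$10/lb


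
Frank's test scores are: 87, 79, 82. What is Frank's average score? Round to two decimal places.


Add the scores:
87 + 79 + 82 = 248
Divide by the number of tests:
248 / 3 = 82.6666... ≈ 82.67

82.67


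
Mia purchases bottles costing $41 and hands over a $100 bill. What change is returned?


Start with the amount paid:
$100
Subtract the price:
$100 - $41 = $59

$59


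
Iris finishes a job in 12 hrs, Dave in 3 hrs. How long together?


Iris's rate: 1/12 of the job per hour
Dave's rate: 1/3 of the job per hour
Combined rate: 1/12 + 1/3 = 5/12 per hour
Time = 1 / (5/12) = 12/5 = 2.4 hours

2.4 hours


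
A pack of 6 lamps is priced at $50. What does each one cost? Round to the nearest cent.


Total cost: $50
Number of items: 6
Unit price: $50 / 6 = $8.3333... ≈ $8.33

$8.33


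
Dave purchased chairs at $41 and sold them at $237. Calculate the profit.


Selling price = $237
Cost price = $41
Profit = selling price - cost price:
Profit = $237 - $41 = $196

$196


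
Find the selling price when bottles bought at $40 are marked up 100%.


Calculate the markup amount:
100% of $40 = $40
Add to cost:
$40 + $40 = $80

$80


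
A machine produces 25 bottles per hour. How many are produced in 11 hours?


Production rate: 25 bottles per hour
Time: 11 hours
Total: 25 x 11 = 275 bottles

275 bottles


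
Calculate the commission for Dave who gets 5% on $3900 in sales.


Convert rate to decimal:
5% = 0.05
Multiply by sales:
$3900 x 0.05 = $195

$195


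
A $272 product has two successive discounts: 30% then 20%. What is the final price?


First discount:
30% of $272 = $81.60
Price after first discount:
$272 - $81.60 = $190.40
Second discount:
20% of $190.40 = $38.08
Final price:
$190.40 - $38.08 = $152.32

$152.32


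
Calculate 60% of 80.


Convert percentage to decimal:
60% = 0.6
Multiply:
80 x 0.6 = 48

48


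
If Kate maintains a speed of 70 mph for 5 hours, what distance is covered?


Use the formula: distance = speed x time
Speed = 70 mph, Time = 5 hours
70 x 5 = 350 miles

350 miles


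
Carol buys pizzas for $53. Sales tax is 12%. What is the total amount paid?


Calculate the tax:
12% of $53 = $6.36
Add tax to price:
$53 + $6.36 = $59.36

$59.36


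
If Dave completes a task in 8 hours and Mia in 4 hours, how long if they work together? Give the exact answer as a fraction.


Dave's rate: 1/8 of the job per hour
Mia's rate: 1/4 of the job per hour
Combined rate: 1/8 + 1/4 = 3/8 per hour
Time = 1 / (3/8) = 8/3 hours (≈ 2.67 hours)

8/3 hours


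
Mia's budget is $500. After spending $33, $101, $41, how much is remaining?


Add up expenses:
$33 + $101 + $41 = $175
Subtract from budget:
$500 - $175 = $325

$325


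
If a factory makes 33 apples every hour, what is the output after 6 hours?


Production rate: 33 apples per hour
Time: 6 hours
Total: 33 x 6 = 198 apples

198 apples


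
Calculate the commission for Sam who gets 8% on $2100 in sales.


Convert rate to decimal:
8% = 0.08
Multiply by sales:
$2100 x 0.08 = $168

$168


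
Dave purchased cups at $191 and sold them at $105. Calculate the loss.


Selling price = $105
Cost price = $191
Loss = cost price - selling price:
Loss = $191 - $105 = $86

$86


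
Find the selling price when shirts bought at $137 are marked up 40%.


Calculate the markup amount:
40% of $137 = $54.80
Add to cost:
$137 + $54.80 = $191.80

$191.80


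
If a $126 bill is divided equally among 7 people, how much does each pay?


Total bill: $126
Number of people: 7
Each pays: $126 / 7 = $18

$18


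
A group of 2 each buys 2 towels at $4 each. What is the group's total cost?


Cost per person:
2 x $4 = $8
Group total:
2 x $8 = $16

$16


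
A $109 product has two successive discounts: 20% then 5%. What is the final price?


First discount:
20% of $109 = $21.80
Price after first discount:
$109 - $21.80 = $87.20
Second discount:
5% of $87.20 = $4.36
Final price:
$87.20 - $4.36 = $82.84

$82.84


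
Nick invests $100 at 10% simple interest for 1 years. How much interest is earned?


Use the formula I = P x R x T / 100
P x R x T = 100 x 10 x 1 = 1000
I = 1000 / 100 = $10

$10


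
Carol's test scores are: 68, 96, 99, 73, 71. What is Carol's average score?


Add the scores:
68 + 96 + 99 + 73 + 71 = 407
Divide by the number of tests:
407 / 5 = 81.4

81.4


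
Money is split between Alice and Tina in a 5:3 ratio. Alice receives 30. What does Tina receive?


Find the multiplier:
30 / 5 = 6
Apply to Tina's share:
3 x 6 = 18

18


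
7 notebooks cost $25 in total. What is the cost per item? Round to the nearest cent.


Total cost: $25
Number of items: 7
Unit price: $25 / 7 = $3.5714... ≈ $3.57

$3.57


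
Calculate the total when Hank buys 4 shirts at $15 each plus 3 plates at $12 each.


Cost of shirts:
4 x $15 = $60
Cost of plates:
3 x $12 = $36
Add both:
$60 + $36 = $96

$96


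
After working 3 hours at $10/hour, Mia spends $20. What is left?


Calculate earnings:
3 x $10 = $30
Subtract spending:
$30 - $20 = $10

$10


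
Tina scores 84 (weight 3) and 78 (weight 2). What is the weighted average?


Weighted sum:
3 x 84 + 2 x 78 = 408
Total weight:
3 + 2 = 5
Weighted average:
408 / 5 = 81.6

81.6


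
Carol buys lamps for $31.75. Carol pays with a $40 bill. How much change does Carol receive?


Start with the amount paid:
$40
Subtract the price:
$40 - $31.75 = $8.25

$8.25


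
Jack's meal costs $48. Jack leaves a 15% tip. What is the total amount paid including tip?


Calculate the tip:
15% of $48 = $7.20
Add tip to meal cost:
$48 + $7.20 = $55.20

$55.20


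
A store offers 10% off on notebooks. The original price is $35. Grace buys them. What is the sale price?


Calculate the discount amount:
10% of $35 = $3.50
Subtract from original:
$35 - $3.50 = $31.50

$31.50


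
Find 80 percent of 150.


Convert percentage to decimal:
80% = 0.8
Multiply:
150 x 0.8 = 120

120


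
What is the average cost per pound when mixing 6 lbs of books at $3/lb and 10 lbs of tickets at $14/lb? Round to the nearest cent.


Cost of books:
6 x $3 = $18
Cost of tickets:
10 x $14 = $140
Total cost: $18 + $140 = $158
Total weight: 16 lbs
Average: $158 / 16 = $9.875 ≈ $9.88/lb

$9.88/lb


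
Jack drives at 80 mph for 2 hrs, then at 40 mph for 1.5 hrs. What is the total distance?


Leg 1 distance:
80 x 2 = 160 miles
Leg 2 distance:
40 x 1.5 = 60 miles
Total distance:
160 + 60 = 220 miles

220 miles


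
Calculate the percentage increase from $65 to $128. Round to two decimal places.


Find the absolute change:
|128 - 65| = 63
Divide by original and multiply by 100:
63 / 65 x 100 = 96.9230...% ≈ 96.92%

96.92%


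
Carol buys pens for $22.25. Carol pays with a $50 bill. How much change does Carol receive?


Start with the amount paid:
$50
Subtract the price:
$50 - $22.25 = $27.75

$27.75


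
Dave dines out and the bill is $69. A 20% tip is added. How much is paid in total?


Calculate the tip:
20% of $69 = $13.80
Add tip to meal cost:
$69 + $13.80 = $82.80

$82.80


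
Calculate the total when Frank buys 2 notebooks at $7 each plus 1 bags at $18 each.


Cost of notebooks:
2 x $7 = $14
Cost of bags:
1 x $18 = $18
Add both:
$14 + $18 = $32

$32


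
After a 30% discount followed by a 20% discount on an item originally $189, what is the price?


First discount:
30% of $189 = $56.70
Price after first discount:
$189 - $56.70 = $132.30
Second discount:
20% of $132.30 = $26.46
Final price:
$132.30 - $26.46 = $105.84

$105.84


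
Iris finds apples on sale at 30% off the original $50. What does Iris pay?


Calculate the discount amount:
30% of $50 = $15
Subtract from original:
$50 - $15 = $35

$35


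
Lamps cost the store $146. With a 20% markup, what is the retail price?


Calculate the markup amount:
20% of $146 = $29.20
Add to cost:
$146 + $29.20 = $175.20

$175.20


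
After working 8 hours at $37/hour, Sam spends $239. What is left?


Calculate earnings:
8 x $37 = $296
Subtract spending:
$296 - $239 = $57

$57


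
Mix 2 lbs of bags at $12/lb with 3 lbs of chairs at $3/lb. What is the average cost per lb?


Cost of bags:
2 x $12 = $24
Cost of chairs:
3 x $3 = $9
Total cost: $24 + $9 = $33
Total weight: 5 lbs
Average: $33 / 5 = $6.60/lb

$6.60/lb


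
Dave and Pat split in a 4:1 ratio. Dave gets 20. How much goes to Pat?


Find the multiplier:
20 / 4 = 5
Apply to Pat's share:
1 x 5 = 5

5


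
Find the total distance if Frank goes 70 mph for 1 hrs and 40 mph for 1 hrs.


Leg 1 distance:
70 x 1 = 70 miles
Leg 2 distance:
40 x 1 = 40 miles
Total distance:
70 + 40 = 110 miles

110 miles


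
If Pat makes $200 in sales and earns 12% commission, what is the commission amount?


Convert rate to decimal:
12% = 0.12
Multiply by sales:
$200 x 0.12 = $24

$24


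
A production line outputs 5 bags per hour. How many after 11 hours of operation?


Production rate: 5 bags per hour
Time: 11 hours
Total: 5 x 11 = 55 bags

55 bags


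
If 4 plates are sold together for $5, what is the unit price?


Total cost: $5
Number of items: 4
Unit price: $5 / 4 = $1.25

$1.25


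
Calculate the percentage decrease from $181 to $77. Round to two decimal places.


Find the absolute change:
|77 - 181| = 104
Divide by original and multiply by 100:
104 / 181 x 100 = 57.4585...% ≈ 57.46%

57.46%


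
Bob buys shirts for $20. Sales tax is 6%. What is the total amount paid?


Calculate the tax:
6% of $20 = $1.20
Add tax to price:
$20 + $1.20 = $21.20

$21.20
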